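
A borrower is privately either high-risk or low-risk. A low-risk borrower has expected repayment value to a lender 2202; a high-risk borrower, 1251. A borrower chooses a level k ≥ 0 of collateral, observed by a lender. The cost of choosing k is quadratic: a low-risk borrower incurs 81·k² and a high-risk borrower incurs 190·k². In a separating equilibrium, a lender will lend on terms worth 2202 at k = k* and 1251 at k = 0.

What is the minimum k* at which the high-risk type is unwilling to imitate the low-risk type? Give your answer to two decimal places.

The high-risk type at k = 0 receives 1251; imitating at k* yields 2202 − 190·k*².
Indifference: 1251 = 2202 − 190·k*², so k*² = (2202 − 1251) / 190 ≈ 5.0053.
k* = √5.0053 ≈ 2.24.

2.24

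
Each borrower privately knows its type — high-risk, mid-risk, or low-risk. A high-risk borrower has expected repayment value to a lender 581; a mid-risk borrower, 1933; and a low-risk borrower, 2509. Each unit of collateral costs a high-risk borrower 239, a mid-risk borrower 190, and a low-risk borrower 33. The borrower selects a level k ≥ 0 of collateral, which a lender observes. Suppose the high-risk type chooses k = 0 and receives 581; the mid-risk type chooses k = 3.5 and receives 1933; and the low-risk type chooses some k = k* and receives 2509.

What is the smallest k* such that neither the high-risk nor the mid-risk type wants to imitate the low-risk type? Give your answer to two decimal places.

8.07

High-risk type (on-path payoff 581) won't mimic when 581 ≥ 2509 − 239·k*, i.e. k* ≥ 8.07.
Mid-risk type (on-path payoff 1933 − 190×3.5 = 1268) won't mimic when 1268 ≥ 2509 − 190·k*, i.e. k* ≥ 6.53.
Both must hold, so k* = max(8.07, 6.53) = 8.07. The high-risk type's constraint binds.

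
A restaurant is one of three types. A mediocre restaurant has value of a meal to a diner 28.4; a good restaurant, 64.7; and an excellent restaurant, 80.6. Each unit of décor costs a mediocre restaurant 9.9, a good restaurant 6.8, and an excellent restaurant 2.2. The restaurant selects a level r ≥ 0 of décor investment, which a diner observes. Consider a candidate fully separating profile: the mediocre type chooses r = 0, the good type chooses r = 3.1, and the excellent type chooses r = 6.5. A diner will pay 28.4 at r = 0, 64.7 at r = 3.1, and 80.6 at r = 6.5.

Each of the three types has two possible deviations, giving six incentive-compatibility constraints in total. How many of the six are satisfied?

Mediocre (own payoff 28.4): to r=3.1 gives 64.7 − 9.9×3.1 = 34.01 → profitable ✗; to r=6.5 gives 80.6 − 9.9×6.5 = 16.25 → no gain ✓.
Excellent (own payoff 80.6 − 2.2×6.5 = 66.3): to r=0 gives 28.4 → no gain ✓; to r=3.1 gives 64.7 − 2.2×3.1 = 57.88 → no gain ✓.
Good (own payoff 64.7 − 6.8×3.1 = 43.62): to r=0 gives 28.4 → no gain ✓; to r=6.5 gives 80.6 − 6.8×6.5 = 36.4 → no gain ✓.
5 of the 6 constraints hold; not an equilibrium.

5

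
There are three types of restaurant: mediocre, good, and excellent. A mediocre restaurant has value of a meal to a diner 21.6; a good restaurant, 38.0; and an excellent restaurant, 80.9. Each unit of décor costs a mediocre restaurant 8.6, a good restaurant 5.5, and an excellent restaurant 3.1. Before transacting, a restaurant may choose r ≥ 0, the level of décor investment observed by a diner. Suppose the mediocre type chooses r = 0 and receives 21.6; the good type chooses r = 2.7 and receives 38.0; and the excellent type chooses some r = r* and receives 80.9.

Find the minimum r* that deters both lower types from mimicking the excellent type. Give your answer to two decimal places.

Good type (on-path payoff 38.0 − 5.5×2.7 = 23.15) won't mimic when 23.15 ≥ 80.9 − 5.5·r*, i.e. r* ≥ 10.50.
Mediocre type (on-path payoff 21.6) won't mimic when 21.6 ≥ 80.9 − 8.6·r*, i.e. r* ≥ 6.90.
Both must hold, so r* = max(6.90, 10.50) = 10.50. The good type's constraint binds.

10.50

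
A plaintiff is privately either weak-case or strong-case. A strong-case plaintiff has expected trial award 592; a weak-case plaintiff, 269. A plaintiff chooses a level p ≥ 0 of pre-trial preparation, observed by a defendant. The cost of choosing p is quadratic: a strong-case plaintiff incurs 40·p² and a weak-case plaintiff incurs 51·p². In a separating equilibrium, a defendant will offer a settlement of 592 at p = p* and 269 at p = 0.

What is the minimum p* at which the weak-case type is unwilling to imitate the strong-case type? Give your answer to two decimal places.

2.52

The weak-case type at p = 0 receives 269; imitating at p* yields 592 − 51·p*².
Indifference: 269 = 592 − 51·p*², so p*² = (592 − 269) / 51 ≈ 6.3333.
p* = √6.3333 ≈ 2.52.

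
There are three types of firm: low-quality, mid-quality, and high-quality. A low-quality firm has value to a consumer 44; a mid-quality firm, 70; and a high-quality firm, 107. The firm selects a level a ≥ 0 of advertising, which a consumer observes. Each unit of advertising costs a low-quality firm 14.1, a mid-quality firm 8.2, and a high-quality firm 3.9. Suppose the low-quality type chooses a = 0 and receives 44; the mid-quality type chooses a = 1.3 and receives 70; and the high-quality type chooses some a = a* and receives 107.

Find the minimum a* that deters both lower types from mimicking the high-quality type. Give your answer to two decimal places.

Low-quality type (on-path payoff 44) won't mimic when 44 ≥ 107 − 14.1·a*, i.e. a* ≥ 4.47.
Mid-quality type (on-path payoff 70 − 8.2×1.3 = 59.34) won't mimic when 59.34 ≥ 107 − 8.2·a*, i.e. a* ≥ 5.81.
Both must hold, so a* = max(4.47, 5.81) = 5.81. The mid-quality type's constraint binds.

5.81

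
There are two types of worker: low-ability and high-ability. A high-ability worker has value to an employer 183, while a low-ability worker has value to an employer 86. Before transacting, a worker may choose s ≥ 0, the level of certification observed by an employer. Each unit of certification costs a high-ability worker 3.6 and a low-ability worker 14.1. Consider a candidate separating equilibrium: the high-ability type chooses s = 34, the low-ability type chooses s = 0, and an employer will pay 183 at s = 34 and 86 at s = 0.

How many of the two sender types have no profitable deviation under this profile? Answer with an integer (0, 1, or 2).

1

High-ability type: signal → 183 − 3.6 × 34 = 60.6; deviate to 0 → 86. IC fails (60.6 < 86).
Low-ability type: stay at 0 → 86; mimic → 183 − 14.1 × 34 = -296.4. IC holds (86 ≥ -296.4).
1 of 2 constraints hold, so this profile is not an equilibrium.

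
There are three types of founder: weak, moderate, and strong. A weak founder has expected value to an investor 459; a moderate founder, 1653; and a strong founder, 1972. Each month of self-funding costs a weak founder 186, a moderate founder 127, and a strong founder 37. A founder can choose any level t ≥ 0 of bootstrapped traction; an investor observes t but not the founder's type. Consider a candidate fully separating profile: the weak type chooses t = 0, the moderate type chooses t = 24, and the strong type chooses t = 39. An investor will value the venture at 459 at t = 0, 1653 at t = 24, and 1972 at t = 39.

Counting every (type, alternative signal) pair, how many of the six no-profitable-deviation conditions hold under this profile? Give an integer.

Moderate (own payoff 1653 − 127×24 = -1395): to t=0 gives 459 → profitable ✗; to t=39 gives 1972 − 127×39 = -2981 → no gain ✓.
Weak (own payoff 459): to t=24 gives 1653 − 186×24 = -2811 → no gain ✓; to t=39 gives 1972 − 186×39 = -5282 → no gain ✓.
Strong (own payoff 1972 − 37×39 = 529): to t=0 gives 459 → no gain ✓; to t=24 gives 1653 − 37×24 = 765 → profitable ✗.
4 of the 6 constraints hold; not an equilibrium.

4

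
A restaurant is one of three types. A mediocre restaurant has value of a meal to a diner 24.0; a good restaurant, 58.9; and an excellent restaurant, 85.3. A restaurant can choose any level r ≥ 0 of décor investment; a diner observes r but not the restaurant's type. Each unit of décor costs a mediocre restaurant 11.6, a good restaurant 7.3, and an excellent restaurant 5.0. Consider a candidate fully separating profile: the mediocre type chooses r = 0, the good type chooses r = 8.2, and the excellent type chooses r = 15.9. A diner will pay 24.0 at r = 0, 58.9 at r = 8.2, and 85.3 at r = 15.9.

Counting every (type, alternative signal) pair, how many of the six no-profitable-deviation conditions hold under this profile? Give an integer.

Mediocre (own payoff 24.0): to r=8.2 gives 58.9 − 11.6×8.2 = -36.22 → no gain ✓; to r=15.9 gives 85.3 − 11.6×15.9 = -99.14 → no gain ✓.
Excellent (own payoff 85.3 − 5.0×15.9 = 5.8): to r=0 gives 24.0 → profitable ✗; to r=8.2 gives 58.9 − 5.0×8.2 = 17.9 → profitable ✗.
Good (own payoff 58.9 − 7.3×8.2 = -0.96): to r=0 gives 24.0 → profitable ✗; to r=15.9 gives 85.3 − 7.3×15.9 = -30.77 → no gain ✓.
3 of the 6 constraints hold; not an equilibrium.

3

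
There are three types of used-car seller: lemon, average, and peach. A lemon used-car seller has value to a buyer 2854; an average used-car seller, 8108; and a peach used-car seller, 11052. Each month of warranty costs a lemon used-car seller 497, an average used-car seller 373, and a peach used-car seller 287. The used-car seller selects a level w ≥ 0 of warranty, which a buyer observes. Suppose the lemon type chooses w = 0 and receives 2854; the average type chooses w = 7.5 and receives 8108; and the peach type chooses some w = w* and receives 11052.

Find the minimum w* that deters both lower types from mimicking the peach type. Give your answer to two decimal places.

Lemon type (on-path payoff 2854) won't mimic when 2854 ≥ 11052 − 497·w*, i.e. w* ≥ 16.49.
Average type (on-path payoff 8108 − 373×7.5 = 5310.5) won't mimic when 5310.5 ≥ 11052 − 373·w*, i.e. w* ≥ 15.39.
Both must hold, so w* = max(16.49, 15.39) = 16.49. The lemon type's constraint binds.

16.49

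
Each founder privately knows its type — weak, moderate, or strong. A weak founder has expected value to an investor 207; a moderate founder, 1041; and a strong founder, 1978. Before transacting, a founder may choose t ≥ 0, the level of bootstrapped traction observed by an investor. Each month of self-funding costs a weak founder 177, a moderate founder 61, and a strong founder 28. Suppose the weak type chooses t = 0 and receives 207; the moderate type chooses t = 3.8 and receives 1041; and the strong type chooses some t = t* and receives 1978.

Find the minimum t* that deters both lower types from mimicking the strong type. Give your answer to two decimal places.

19.16

Moderate type (on-path payoff 1041 − 61×3.8 = 809.2) won't mimic when 809.2 ≥ 1978 − 61·t*, i.e. t* ≥ 19.16.
Weak type (on-path payoff 207) won't mimic when 207 ≥ 1978 − 177·t*, i.e. t* ≥ 10.01.
Both must hold, so t* = max(10.01, 19.16) = 19.16. The moderate type's constraint binds.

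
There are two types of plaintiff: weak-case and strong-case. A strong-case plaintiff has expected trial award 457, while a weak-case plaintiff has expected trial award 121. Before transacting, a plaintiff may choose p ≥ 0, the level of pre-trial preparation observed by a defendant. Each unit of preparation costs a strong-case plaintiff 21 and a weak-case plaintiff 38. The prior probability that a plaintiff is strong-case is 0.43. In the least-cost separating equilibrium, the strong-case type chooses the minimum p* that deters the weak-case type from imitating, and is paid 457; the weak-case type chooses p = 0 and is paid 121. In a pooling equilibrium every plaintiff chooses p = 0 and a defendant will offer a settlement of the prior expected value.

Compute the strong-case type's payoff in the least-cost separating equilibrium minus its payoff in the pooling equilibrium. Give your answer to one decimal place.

5.8

Least-cost separating signal: p* solves 121 = 457 − 38·p*, so p* = (457 − 121)/38 ≈ 8.8421.
Strong-case type's separating payoff: 457 − 21 × p* = 457 − 21 × (457 − 121)/38 = 457 − 7056/38 ≈ 271.316.
Pooling payoff: 0.43 × 457 + 0.57 × 121 = 265.48.
Difference: 271.316 − 265.48 = 5.836, i.e. 5.8 to one decimal place.
The strong-case type prefers to separate.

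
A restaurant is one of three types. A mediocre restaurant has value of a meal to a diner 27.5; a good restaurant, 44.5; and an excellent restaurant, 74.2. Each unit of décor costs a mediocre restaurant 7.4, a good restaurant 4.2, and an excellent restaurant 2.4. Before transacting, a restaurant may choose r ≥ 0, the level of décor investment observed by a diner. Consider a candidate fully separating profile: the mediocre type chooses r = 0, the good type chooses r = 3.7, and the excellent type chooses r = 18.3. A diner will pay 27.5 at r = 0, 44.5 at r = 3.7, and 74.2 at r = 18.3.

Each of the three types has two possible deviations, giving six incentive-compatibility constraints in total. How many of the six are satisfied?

5

Mediocre (own payoff 27.5): to r=3.7 gives 44.5 − 7.4×3.7 = 17.12 → no gain ✓; to r=18.3 gives 74.2 − 7.4×18.3 = -61.22 → no gain ✓.
Good (own payoff 44.5 − 4.2×3.7 = 28.96): to r=0 gives 27.5 → no gain ✓; to r=18.3 gives 74.2 − 4.2×18.3 = -2.66 → no gain ✓.
Excellent (own payoff 74.2 − 2.4×18.3 = 30.28): to r=0 gives 27.5 → no gain ✓; to r=3.7 gives 44.5 − 2.4×3.7 = 35.62 → profitable ✗.
5 of the 6 constraints hold; not an equilibrium.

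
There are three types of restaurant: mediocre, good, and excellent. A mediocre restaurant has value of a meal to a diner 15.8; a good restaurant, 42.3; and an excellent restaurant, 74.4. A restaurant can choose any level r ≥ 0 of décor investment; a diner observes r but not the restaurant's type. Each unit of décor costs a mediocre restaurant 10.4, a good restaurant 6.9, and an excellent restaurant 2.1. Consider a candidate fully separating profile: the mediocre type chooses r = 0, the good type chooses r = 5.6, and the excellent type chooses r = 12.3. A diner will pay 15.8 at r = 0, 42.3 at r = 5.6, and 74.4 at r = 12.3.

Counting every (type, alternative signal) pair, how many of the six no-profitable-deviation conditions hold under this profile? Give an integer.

5

Excellent (own payoff 74.4 − 2.1×12.3 = 48.57): to r=0 gives 15.8 → no gain ✓; to r=5.6 gives 42.3 − 2.1×5.6 = 30.54 → no gain ✓.
Mediocre (own payoff 15.8): to r=5.6 gives 42.3 − 10.4×5.6 = -15.94 → no gain ✓; to r=12.3 gives 74.4 − 10.4×12.3 = -53.52 → no gain ✓.
Good (own payoff 42.3 − 6.9×5.6 = 3.66): to r=0 gives 15.8 → profitable ✗; to r=12.3 gives 74.4 − 6.9×12.3 = -10.47 → no gain ✓.
5 of the 6 constraints hold; not an equilibrium.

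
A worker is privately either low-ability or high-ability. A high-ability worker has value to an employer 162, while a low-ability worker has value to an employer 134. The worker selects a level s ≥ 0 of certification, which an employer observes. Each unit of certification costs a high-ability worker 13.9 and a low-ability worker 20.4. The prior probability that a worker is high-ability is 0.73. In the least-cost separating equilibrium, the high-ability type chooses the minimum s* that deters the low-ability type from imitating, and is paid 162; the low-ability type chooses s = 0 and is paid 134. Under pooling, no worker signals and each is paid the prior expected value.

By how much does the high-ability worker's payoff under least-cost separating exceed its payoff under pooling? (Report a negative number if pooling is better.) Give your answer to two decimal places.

Least-cost separating signal: s* solves 134 = 162 − 20.4·s*, so s* = (162 − 134)/20.4 ≈ 1.3725.
High-ability type's separating payoff: 162 − 13.9 × s* = 162 − 13.9 × (162 − 134)/20.4 = 162 − 389.2/20.4 ≈ 142.9216.
Pooling payoff: 0.73 × 162 + 0.27 × 134 = 154.44.
Difference: 142.9216 − 154.44 = -11.5184, i.e. -11.52 to two decimal places.
The high-ability type would prefer the pooling outcome.

-11.52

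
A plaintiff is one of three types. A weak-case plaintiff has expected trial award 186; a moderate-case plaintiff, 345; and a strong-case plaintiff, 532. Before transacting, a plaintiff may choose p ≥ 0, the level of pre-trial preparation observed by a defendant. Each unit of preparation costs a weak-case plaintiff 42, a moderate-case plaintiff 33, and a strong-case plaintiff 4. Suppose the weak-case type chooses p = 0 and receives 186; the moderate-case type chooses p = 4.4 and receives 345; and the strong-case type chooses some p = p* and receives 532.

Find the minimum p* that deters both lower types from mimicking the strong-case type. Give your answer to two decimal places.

10.07

Weak-case type (on-path payoff 186) won't mimic when 186 ≥ 532 − 42·p*, i.e. p* ≥ 8.24.
Moderate-case type (on-path payoff 345 − 33×4.4 = 199.8) won't mimic when 199.8 ≥ 532 − 33·p*, i.e. p* ≥ 10.07.
Both must hold, so p* = max(8.24, 10.07) = 10.07. The moderate-case type's constraint binds.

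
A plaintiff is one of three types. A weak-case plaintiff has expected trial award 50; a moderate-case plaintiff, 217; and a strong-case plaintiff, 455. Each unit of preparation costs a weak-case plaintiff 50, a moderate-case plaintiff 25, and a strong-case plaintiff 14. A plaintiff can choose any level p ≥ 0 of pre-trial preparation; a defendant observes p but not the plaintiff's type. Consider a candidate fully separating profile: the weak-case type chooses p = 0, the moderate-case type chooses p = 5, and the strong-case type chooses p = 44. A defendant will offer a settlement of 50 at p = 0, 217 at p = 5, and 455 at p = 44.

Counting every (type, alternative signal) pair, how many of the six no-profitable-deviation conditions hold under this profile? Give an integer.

Weak-case (own payoff 50): to p=5 gives 217 − 50×5 = -33 → no gain ✓; to p=44 gives 455 − 50×44 = -1745 → no gain ✓.
Moderate-case (own payoff 217 − 25×5 = 92): to p=0 gives 50 → no gain ✓; to p=44 gives 455 − 25×44 = -645 → no gain ✓.
Strong-case (own payoff 455 − 14×44 = -161): to p=0 gives 50 → profitable ✗; to p=5 gives 217 − 14×5 = 147 → profitable ✗.
4 of the 6 constraints hold; not an equilibrium.

4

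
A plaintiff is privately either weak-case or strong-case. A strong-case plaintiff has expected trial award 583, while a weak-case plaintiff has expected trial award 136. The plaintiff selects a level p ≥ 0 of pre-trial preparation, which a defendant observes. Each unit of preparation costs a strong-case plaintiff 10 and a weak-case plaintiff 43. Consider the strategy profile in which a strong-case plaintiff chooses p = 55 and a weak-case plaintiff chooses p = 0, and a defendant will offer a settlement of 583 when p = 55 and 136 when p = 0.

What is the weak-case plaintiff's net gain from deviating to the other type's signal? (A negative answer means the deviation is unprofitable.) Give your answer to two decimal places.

-1918.00

Playing p = 0 the weak-case plaintiff receives 136.
Deviating to p = 55 brings payment 583 at cost 43 × 55 = 2365, netting -1782.
Gain from deviating: -1782 − 136 = -1918.00.
The gain is negative, so the weak-case type's incentive-compatibility constraint is satisfied.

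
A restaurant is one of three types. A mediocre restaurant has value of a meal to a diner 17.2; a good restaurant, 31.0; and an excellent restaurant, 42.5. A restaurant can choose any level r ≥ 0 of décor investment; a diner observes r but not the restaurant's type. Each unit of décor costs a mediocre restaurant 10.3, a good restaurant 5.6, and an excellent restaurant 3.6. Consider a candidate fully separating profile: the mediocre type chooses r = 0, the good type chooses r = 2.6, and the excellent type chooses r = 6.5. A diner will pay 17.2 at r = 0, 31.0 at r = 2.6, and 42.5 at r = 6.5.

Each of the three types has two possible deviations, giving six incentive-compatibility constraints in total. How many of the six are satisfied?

Good (own payoff 31.0 − 5.6×2.6 = 16.44): to r=0 gives 17.2 → profitable ✗; to r=6.5 gives 42.5 − 5.6×6.5 = 6.1 → no gain ✓.
Excellent (own payoff 42.5 − 3.6×6.5 = 19.1): to r=0 gives 17.2 → no gain ✓; to r=2.6 gives 31.0 − 3.6×2.6 = 21.64 → profitable ✗.
Mediocre (own payoff 17.2): to r=2.6 gives 31.0 − 10.3×2.6 = 4.22 → no gain ✓; to r=6.5 gives 42.5 − 10.3×6.5 = -24.45 → no gain ✓.
4 of the 6 constraints hold; not an equilibrium.

4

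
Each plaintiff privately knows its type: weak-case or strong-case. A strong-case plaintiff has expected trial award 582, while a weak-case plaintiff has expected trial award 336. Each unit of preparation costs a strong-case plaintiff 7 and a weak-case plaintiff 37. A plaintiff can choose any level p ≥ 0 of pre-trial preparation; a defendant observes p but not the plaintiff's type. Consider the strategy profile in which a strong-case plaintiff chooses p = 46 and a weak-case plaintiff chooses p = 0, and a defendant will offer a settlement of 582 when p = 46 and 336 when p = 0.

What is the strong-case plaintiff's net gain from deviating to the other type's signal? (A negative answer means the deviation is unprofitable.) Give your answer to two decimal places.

76.00

Playing p = 46 the strong-case plaintiff receives 582 − 7 × 46 = 260.
Deviating to p = 0 yields 336 instead.
Gain from deviating: 336 − 260 = 76.00.
The gain is positive, so the strong-case type's incentive-compatibility constraint is violated — this profile is not a separating equilibrium.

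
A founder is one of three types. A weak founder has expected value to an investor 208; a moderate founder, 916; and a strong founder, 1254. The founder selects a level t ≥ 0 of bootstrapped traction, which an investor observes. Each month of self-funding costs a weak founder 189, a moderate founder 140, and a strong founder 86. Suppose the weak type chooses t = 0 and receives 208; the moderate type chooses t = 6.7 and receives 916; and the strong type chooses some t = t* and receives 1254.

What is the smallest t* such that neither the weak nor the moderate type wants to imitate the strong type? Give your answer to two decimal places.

9.11

Moderate type (on-path payoff 916 − 140×6.7 = -22) won't mimic when -22 ≥ 1254 − 140·t*, i.e. t* ≥ 9.11.
Weak type (on-path payoff 208) won't mimic when 208 ≥ 1254 − 189·t*, i.e. t* ≥ 5.53.
Both must hold, so t* = max(5.53, 9.11) = 9.11. The moderate type's constraint binds.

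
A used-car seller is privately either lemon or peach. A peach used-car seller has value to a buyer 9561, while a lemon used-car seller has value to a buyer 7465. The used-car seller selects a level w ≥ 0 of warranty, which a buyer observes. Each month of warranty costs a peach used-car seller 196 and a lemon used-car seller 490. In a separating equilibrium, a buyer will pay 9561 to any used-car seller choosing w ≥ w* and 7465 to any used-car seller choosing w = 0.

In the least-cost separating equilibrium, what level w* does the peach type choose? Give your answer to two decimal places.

A lemon used-car seller choosing w = 0 receives 7465.
Imitating at w* instead would pay 9561 at cost 490·w*, netting 9561 − 490·w*.
Indifference: 7465 = 9561 − 490·w*, so w* = (9561 − 7465) / 490 ≈ 4.28.
This is the lemon type's binding incentive-compatibility constraint; any w ≥ 4.28 sustains separation on that side.

4.28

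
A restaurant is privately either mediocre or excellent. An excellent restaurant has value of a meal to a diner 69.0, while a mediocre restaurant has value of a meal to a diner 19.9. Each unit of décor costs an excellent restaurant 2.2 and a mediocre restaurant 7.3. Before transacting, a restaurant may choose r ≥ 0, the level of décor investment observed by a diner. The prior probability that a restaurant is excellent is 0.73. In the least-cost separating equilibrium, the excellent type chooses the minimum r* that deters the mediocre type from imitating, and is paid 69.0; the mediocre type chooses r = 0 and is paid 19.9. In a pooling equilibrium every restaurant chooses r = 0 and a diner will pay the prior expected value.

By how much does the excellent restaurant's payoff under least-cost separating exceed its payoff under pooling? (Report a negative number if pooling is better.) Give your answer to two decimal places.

-1.54

Least-cost separating signal: r* solves 19.9 = 69.0 − 7.3·r*, so r* = (69.0 − 19.9)/7.3 ≈ 6.7260.
Excellent type's separating payoff: 69.0 − 2.2 × r* = 69.0 − 2.2 × (69.0 − 19.9)/7.3 = 69.0 − 108.02/7.3 ≈ 54.2027.
Pooling payoff: 0.73 × 69.0 + 0.27 × 19.9 = 55.743.
Difference: 54.2027 − 55.743 = -1.5403, i.e. -1.54 to two decimal places.
The excellent type would prefer the pooling outcome.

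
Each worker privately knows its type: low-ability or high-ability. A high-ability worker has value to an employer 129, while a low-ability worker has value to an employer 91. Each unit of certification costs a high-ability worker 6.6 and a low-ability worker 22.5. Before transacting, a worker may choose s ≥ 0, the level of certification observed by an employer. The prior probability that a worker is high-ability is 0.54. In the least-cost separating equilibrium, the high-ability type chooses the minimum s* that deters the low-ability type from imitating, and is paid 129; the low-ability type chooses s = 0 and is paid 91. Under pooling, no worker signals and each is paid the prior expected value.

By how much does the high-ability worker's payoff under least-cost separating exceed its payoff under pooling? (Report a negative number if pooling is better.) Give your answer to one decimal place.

6.3

Least-cost separating signal: s* solves 91 = 129 − 22.5·s*, so s* = (129 − 91)/22.5 ≈ 1.6889.
High-ability type's separating payoff: 129 − 6.6 × s* = 129 − 6.6 × (129 − 91)/22.5 = 129 − 250.8/22.5 ≈ 117.853.
Pooling payoff: 0.54 × 129 + 0.46 × 91 = 111.52.
Difference: 117.853 − 111.52 = 6.333, i.e. 6.3 to one decimal place.
The high-ability type prefers to separate.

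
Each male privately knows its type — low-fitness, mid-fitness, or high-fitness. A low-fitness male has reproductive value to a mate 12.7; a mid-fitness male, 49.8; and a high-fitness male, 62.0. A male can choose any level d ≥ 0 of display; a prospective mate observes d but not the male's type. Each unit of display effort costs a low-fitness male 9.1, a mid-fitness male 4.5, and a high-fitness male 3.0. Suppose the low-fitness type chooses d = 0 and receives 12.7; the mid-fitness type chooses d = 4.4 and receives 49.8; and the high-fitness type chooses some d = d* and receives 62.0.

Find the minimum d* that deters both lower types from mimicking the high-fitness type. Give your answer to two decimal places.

Low-fitness type (on-path payoff 12.7) won't mimic when 12.7 ≥ 62.0 − 9.1·d*, i.e. d* ≥ 5.42.
Mid-fitness type (on-path payoff 49.8 − 4.5×4.4 = 30) won't mimic when 30 ≥ 62.0 − 4.5·d*, i.e. d* ≥ 7.11.
Both must hold, so d* = max(5.42, 7.11) = 7.11. The mid-fitness type's constraint binds.

7.11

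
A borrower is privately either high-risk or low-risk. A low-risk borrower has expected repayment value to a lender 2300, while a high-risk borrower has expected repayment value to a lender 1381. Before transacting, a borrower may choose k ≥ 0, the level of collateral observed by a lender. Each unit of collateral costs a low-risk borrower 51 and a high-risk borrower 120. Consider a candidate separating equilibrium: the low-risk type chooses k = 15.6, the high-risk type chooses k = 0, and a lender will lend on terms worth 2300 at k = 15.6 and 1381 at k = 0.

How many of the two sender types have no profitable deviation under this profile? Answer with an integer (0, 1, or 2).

2

Low-risk type: signal → 2300 − 51 × 15.6 = 1504.4; deviate to 0 → 1381. IC holds (1504.4 ≥ 1381).
High-risk type: stay at 0 → 1381; mimic → 2300 − 120 × 15.6 = 428. IC holds (1381 ≥ 428).
2 of 2 constraints hold, so this is a separating equilibrium.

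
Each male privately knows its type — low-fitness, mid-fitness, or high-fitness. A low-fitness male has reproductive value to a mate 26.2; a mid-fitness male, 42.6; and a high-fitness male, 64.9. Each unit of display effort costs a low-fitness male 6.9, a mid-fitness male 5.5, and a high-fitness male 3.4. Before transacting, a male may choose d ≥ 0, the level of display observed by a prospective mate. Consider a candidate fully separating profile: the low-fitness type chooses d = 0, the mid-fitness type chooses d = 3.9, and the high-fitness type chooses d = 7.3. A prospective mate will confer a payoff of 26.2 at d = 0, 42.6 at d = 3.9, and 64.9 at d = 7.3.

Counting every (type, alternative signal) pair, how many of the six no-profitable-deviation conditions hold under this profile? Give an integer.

4

Mid-fitness (own payoff 42.6 − 5.5×3.9 = 21.15): to d=0 gives 26.2 → profitable ✗; to d=7.3 gives 64.9 − 5.5×7.3 = 24.75 → profitable ✗.
Low-fitness (own payoff 26.2): to d=3.9 gives 42.6 − 6.9×3.9 = 15.69 → no gain ✓; to d=7.3 gives 64.9 − 6.9×7.3 = 14.53 → no gain ✓.
High-fitness (own payoff 64.9 − 3.4×7.3 = 40.08): to d=0 gives 26.2 → no gain ✓; to d=3.9 gives 42.6 − 3.4×3.9 = 29.34 → no gain ✓.
4 of the 6 constraints hold; not an equilibrium.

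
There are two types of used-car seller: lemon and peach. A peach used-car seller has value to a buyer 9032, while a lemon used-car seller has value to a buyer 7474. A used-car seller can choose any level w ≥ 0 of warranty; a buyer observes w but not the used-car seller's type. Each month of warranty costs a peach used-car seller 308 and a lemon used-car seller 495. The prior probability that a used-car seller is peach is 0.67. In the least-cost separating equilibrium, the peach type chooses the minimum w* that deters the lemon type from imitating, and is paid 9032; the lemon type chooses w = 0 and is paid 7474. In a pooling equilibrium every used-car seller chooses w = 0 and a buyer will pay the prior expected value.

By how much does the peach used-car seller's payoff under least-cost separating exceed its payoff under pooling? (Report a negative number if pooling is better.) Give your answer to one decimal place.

-455.3

Least-cost separating signal: w* solves 7474 = 9032 − 495·w*, so w* = (9032 − 7474)/495 ≈ 3.1475.
Peach type's separating payoff: 9032 − 308 × w* = 9032 − 308 × (9032 − 7474)/495 = 9032 − 479864/495 ≈ 8062.578.
Pooling payoff: 0.67 × 9032 + 0.33 × 7474 = 8517.86.
Difference: 8062.578 − 8517.86 = -455.282, i.e. -455.3 to one decimal place.
The peach type would prefer the pooling outcome.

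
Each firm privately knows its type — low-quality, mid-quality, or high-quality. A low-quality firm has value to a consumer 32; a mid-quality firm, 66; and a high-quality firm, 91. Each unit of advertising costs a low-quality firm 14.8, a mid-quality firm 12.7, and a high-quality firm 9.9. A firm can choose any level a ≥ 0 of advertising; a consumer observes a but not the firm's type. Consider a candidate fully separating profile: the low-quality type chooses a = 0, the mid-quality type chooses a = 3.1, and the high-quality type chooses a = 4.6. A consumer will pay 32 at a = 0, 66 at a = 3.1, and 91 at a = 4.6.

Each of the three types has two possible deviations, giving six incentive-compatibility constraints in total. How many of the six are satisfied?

4

Low-quality (own payoff 32): to a=3.1 gives 66 − 14.8×3.1 = 20.12 → no gain ✓; to a=4.6 gives 91 − 14.8×4.6 = 22.92 → no gain ✓.
Mid-quality (own payoff 66 − 12.7×3.1 = 26.63): to a=0 gives 32 → profitable ✗; to a=4.6 gives 91 − 12.7×4.6 = 32.58 → profitable ✗.
High-quality (own payoff 91 − 9.9×4.6 = 45.46): to a=0 gives 32 → no gain ✓; to a=3.1 gives 66 − 9.9×3.1 = 35.31 → no gain ✓.
4 of the 6 constraints hold; not an equilibrium.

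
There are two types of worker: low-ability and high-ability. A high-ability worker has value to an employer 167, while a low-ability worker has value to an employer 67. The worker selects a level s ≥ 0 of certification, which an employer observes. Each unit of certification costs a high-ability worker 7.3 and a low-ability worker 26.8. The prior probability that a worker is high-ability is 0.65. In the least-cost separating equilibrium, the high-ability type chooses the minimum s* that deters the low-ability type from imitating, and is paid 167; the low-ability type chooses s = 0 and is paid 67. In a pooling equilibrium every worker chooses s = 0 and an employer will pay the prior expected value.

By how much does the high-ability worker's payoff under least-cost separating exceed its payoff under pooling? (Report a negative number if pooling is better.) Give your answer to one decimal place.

7.8

Least-cost separating signal: s* solves 67 = 167 − 26.8·s*, so s* = (167 − 67)/26.8 ≈ 3.7313.
High-ability type's separating payoff: 167 − 7.3 × s* = 167 − 7.3 × (167 − 67)/26.8 = 167 − 730/26.8 ≈ 139.761.
Pooling payoff: 0.65 × 167 + 0.35 × 67 = 132.
Difference: 139.761 − 132 = 7.761, i.e. 7.8 to one decimal place.
The high-ability type prefers to separate.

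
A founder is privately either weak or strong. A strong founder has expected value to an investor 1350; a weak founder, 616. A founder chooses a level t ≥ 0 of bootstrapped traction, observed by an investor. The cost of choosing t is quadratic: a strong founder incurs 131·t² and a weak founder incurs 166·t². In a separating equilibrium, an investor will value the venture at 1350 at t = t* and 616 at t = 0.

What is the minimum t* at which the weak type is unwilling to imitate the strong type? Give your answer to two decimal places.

2.10

The weak type at t = 0 receives 616; imitating at t* yields 1350 − 166·t*².
Indifference: 616 = 1350 − 166·t*², so t*² = (1350 − 616) / 166 ≈ 4.4217.
t* = √4.4217 ≈ 2.10.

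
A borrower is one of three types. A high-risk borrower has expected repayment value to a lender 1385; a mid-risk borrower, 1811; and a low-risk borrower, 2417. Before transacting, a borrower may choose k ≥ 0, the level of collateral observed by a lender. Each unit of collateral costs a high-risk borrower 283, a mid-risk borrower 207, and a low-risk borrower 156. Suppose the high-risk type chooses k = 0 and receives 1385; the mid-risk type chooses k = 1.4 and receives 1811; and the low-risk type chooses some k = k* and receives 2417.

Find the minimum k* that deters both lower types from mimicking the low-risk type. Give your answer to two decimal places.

Mid-risk type (on-path payoff 1811 − 207×1.4 = 1521.2) won't mimic when 1521.2 ≥ 2417 − 207·k*, i.e. k* ≥ 4.33.
High-risk type (on-path payoff 1385) won't mimic when 1385 ≥ 2417 − 283·k*, i.e. k* ≥ 3.65.
Both must hold, so k* = max(3.65, 4.33) = 4.33. The mid-risk type's constraint binds.

4.33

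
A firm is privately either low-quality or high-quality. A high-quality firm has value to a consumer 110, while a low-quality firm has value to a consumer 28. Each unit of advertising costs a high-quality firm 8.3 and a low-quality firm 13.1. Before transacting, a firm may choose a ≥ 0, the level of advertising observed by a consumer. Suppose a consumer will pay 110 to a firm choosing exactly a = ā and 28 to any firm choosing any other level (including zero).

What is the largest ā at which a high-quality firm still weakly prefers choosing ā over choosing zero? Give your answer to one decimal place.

9.9

Choosing ā yields the high-quality type 110 − 8.3·ā; choosing zero yields 28.
The high-quality type is indifferent at 110 − 8.3·ā = 28, i.e. ā = (110 − 28) / 8.3 ≈ 9.9.
For any ā above 9.9 the high-quality type would rather pool at zero, so separation collapses.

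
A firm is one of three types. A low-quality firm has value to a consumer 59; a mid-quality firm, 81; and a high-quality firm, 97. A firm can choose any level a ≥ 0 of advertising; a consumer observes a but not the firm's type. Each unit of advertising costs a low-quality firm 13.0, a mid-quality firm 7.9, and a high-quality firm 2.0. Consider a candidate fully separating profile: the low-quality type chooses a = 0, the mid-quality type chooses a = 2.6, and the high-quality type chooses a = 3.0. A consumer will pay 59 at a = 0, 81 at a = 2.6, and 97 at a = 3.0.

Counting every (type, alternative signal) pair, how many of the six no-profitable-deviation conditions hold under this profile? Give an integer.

Mid-quality (own payoff 81 − 7.9×2.6 = 60.46): to a=0 gives 59 → no gain ✓; to a=3.0 gives 97 − 7.9×3.0 = 73.3 → profitable ✗.
High-quality (own payoff 97 − 2.0×3.0 = 91): to a=0 gives 59 → no gain ✓; to a=2.6 gives 81 − 2.0×2.6 = 75.8 → no gain ✓.
Low-quality (own payoff 59): to a=2.6 gives 81 − 13.0×2.6 = 47.2 → no gain ✓; to a=3.0 gives 97 − 13.0×3.0 = 58 → no gain ✓.
5 of the 6 constraints hold; not an equilibrium.

5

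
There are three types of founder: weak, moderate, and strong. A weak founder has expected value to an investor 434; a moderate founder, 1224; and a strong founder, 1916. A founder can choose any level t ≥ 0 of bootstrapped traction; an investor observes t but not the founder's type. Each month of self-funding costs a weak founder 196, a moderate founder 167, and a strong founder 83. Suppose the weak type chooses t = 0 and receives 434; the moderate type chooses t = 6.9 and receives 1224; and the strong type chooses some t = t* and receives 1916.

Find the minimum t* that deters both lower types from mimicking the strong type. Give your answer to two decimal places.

Weak type (on-path payoff 434) won't mimic when 434 ≥ 1916 − 196·t*, i.e. t* ≥ 7.56.
Moderate type (on-path payoff 1224 − 167×6.9 = 71.7) won't mimic when 71.7 ≥ 1916 − 167·t*, i.e. t* ≥ 11.04.
Both must hold, so t* = max(7.56, 11.04) = 11.04. The moderate type's constraint binds.

11.04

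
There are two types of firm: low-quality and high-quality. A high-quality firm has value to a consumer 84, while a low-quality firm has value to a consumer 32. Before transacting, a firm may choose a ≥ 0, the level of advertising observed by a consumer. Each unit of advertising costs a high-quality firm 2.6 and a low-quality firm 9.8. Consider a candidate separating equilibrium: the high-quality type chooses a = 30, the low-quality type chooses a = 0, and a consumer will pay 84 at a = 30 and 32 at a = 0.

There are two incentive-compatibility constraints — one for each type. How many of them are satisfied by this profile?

1

Low-quality type: stay at 0 → 32; mimic → 84 − 9.8 × 30 = -210. IC holds (32 ≥ -210).
High-quality type: signal → 84 − 2.6 × 30 = 6; deviate to 0 → 32. IC fails (6 < 32).
1 of 2 constraints hold, so this profile is not an equilibrium.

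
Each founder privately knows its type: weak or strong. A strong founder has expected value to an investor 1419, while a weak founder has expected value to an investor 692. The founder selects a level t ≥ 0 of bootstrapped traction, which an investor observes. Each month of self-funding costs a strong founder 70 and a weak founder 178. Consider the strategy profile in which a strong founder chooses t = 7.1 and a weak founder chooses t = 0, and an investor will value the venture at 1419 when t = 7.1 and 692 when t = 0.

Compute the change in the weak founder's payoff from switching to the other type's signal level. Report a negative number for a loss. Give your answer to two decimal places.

-536.80

Playing t = 0 the weak founder receives 692.
Deviating to t = 7.1 brings payment 1419 at cost 178 × 7.1 = 1263.8, netting 155.2.
Gain from deviating: 155.2 − 692 = -536.80.
The gain is negative, so the weak type's incentive-compatibility constraint is satisfied.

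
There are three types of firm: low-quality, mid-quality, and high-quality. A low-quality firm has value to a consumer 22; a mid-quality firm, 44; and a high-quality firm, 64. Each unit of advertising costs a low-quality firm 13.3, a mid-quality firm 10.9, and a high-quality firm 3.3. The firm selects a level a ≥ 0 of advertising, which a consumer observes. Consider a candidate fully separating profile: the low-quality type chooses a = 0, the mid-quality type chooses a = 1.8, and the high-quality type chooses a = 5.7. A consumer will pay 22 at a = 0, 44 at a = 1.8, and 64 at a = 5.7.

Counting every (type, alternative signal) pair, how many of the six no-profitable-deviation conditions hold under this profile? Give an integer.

Low-quality (own payoff 22): to a=1.8 gives 44 − 13.3×1.8 = 20.06 → no gain ✓; to a=5.7 gives 64 − 13.3×5.7 = -11.81 → no gain ✓.
High-quality (own payoff 64 − 3.3×5.7 = 45.19): to a=0 gives 22 → no gain ✓; to a=1.8 gives 44 − 3.3×1.8 = 38.06 → no gain ✓.
Mid-quality (own payoff 44 − 10.9×1.8 = 24.38): to a=0 gives 22 → no gain ✓; to a=5.7 gives 64 − 10.9×5.7 = 1.87 → no gain ✓.
6 of the 6 constraints hold; this profile is a separating equilibrium.

6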